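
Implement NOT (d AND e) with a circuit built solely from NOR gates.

(((d NOR d) NOR (e NOR e)) NOR ((d NOR d) NOR (e NOR e)))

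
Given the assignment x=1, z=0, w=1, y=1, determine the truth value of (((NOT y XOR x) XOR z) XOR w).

Substituting: (((NOT 1 XOR 1) XOR 0) XOR 1)
= 0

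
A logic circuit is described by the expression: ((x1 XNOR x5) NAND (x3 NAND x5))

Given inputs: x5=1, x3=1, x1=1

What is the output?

Substituting: ((1 XNOR 1) NAND (1 NAND 1))
= 1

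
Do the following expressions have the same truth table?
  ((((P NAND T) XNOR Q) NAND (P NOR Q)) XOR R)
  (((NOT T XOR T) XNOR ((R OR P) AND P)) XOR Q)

No. Counterexample: with T=0, R=0, P=0, Q=0, Expression 1 = 1 but Expression 2 = 0.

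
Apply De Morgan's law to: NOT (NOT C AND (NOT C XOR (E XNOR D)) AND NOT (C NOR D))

C OR NOT (NOT C XOR (E XNOR D)) OR (C NOR D)
De Morgan's: NOT(AND of terms) = OR of negations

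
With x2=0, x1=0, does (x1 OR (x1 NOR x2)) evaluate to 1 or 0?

Substituting: (0 OR (0 NOR 0))
= 1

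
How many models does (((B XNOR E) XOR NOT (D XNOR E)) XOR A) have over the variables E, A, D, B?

Satisfying assignments: (0,0,0,0), (0,0,1,1), (0,1,0,1), (0,1,1,0), (1,0,0,0), (1,0,1,1), (1,1,0,1), (1,1,1,0)
Count: 8 out of 16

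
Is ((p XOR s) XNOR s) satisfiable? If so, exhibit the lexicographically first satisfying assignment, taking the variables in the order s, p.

s=0, p=0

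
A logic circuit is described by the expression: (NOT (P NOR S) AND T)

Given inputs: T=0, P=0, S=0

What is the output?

Substituting: (NOT (0 NOR 0) AND 0)
= 0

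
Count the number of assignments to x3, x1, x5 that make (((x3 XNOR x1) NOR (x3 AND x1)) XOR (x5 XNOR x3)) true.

Satisfying assignments: (0,0,0), (0,1,1), (1,0,0), (1,1,1)
Count: 4 out of 8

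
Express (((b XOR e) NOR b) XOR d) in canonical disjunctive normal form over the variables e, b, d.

(NOT e AND NOT b AND NOT d) OR (NOT e AND b AND d) OR (e AND NOT b AND d) OR (e AND b AND d)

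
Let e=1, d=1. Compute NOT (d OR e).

Substituting: NOT (1 OR 1)
= 0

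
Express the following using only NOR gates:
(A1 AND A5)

((A1 NOR A1) NOR (A5 NOR A5))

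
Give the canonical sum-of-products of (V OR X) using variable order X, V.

Σm(1, 2, 3) = (NOT X AND V) OR (X AND NOT V) OR (X AND V)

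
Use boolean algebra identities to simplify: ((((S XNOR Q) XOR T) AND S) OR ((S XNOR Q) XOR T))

By absorption (E OR (E AND v) = E):
= ((S XNOR Q) XOR T)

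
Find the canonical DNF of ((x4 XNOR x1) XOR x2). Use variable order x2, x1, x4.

(NOT x2 AND NOT x1 AND NOT x4) OR (NOT x2 AND x1 AND x4) OR (x2 AND NOT x1 AND x4) OR (x2 AND x1 AND NOT x4)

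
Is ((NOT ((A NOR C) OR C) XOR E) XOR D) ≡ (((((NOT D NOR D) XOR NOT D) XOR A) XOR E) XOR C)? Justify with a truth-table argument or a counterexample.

No. Counterexample: with A=0, E=0, C=0, D=0, Expression 1 = 0 but Expression 2 = 1.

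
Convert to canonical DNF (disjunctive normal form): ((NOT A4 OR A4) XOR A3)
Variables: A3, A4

(NOT A3 AND NOT A4) OR (NOT A3 AND A4)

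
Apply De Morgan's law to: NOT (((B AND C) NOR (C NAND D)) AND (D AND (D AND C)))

NOT ((B AND C) NOR (C NAND D)) OR NOT (D AND (D AND C))
De Morgan's: NOT(AND of terms) = OR of negations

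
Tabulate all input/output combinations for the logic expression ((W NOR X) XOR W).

W | X | Output
--------------
0 | 0 | 1
0 | 1 | 0
1 | 0 | 1
1 | 1 | 1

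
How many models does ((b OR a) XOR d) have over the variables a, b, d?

Satisfying assignments: (0,0,1), (0,1,0), (1,0,0), (1,1,0)
Count: 4 out of 8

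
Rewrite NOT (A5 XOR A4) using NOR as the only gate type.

(((((A5 NOR A4) NOR (A5 NOR A4)) NOR ((A5 NOR A4) NOR (A5 NOR A4))) NOR ((((A5 NOR A5) NOR (A4 NOR A4)) NOR ((A5 NOR A5) NOR (A4 NOR A4))) NOR (((A5 NOR A5) NOR (A4 NOR A4)) NOR ((A5 NOR A5) NOR (A4 NOR A4))))) NOR ((((A5 NOR A4) NOR (A5 NOR A4)) NOR ((A5 NOR A4) NOR (A5 NOR A4))) NOR ((((A5 NOR A5) NOR (A4 NOR A4)) NOR ((A5 NOR A5) NOR (A4 NOR A4))) NOR (((A5 NOR A5) NOR (A4 NOR A4)) NOR ((A5 NOR A5) NOR (A4 NOR A4))))))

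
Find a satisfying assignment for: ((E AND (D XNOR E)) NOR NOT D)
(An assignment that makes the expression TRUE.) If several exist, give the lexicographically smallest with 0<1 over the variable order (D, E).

D=1, E=0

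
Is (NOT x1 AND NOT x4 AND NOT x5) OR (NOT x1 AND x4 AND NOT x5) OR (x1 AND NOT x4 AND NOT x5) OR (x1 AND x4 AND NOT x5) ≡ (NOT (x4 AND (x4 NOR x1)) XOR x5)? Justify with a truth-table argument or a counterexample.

Yes, they are equivalent — the two output columns agree on all 8 assignments:
x1 | x4 | x5 | Expression 1 | Expression 2
------------------------------------------
0 | 0 | 0 | 1 | 1
0 | 0 | 1 | 0 | 0
0 | 1 | 0 | 1 | 1
0 | 1 | 1 | 0 | 0
1 | 0 | 0 | 1 | 1
1 | 0 | 1 | 0 | 0
1 | 1 | 0 | 1 | 1
1 | 1 | 1 | 0 | 0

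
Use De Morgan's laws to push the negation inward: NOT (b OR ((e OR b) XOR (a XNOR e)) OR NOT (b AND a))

NOT b AND NOT ((e OR b) XOR (a XNOR e)) AND (b AND a)
De Morgan's: NOT(OR of terms) = AND of negations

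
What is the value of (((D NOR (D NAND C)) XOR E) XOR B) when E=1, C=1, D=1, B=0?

Substituting: (((1 NOR (1 NAND 1)) XOR 1) XOR 0)
= 1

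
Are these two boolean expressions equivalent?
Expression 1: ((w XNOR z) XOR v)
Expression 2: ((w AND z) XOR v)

No. Counterexample: with z=0, w=0, v=0, Expression 1 = 1 but Expression 2 = 0.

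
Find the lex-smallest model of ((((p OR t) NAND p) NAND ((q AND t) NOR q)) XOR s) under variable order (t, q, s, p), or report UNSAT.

t=0, q=0, s=0, p=1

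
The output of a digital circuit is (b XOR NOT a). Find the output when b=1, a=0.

Substituting: (1 XOR NOT 0)
= 0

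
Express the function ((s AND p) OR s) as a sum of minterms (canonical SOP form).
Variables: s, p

Σm(2, 3) = (s AND NOT p) OR (s AND p)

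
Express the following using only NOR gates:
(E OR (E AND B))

((E NOR ((E NOR E) NOR (B NOR B))) NOR (E NOR ((E NOR E) NOR (B NOR B))))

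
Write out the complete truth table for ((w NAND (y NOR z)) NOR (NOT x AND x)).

x | z | w | y | Output
----------------------
0 | 0 | 0 | 0 | 0
0 | 0 | 0 | 1 | 0
0 | 0 | 1 | 0 | 1
0 | 0 | 1 | 1 | 0
0 | 1 | 0 | 0 | 0
0 | 1 | 0 | 1 | 0
0 | 1 | 1 | 0 | 0
0 | 1 | 1 | 1 | 0
1 | 0 | 0 | 0 | 0
1 | 0 | 0 | 1 | 0
1 | 0 | 1 | 0 | 1
1 | 0 | 1 | 1 | 0
1 | 1 | 0 | 0 | 0
1 | 1 | 0 | 1 | 0
1 | 1 | 1 | 0 | 0
1 | 1 | 1 | 1 | 0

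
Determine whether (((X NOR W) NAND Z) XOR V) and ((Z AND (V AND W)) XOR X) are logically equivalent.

No. Counterexample: with Z=0, W=0, X=0, V=0, Expression 1 = 1 but Expression 2 = 0.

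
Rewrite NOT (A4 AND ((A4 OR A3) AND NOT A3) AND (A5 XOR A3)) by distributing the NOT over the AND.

NOT A4 OR NOT ((A4 OR A3) AND NOT A3) OR NOT (A5 XOR A3)
De Morgan's: NOT(AND of terms) = OR of negations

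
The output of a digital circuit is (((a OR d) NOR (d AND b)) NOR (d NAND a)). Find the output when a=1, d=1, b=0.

Substituting: (((1 OR 1) NOR (1 AND 0)) NOR (1 NAND 1))
= 1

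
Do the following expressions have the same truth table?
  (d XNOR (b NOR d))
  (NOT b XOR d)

No. Counterexample: with d=0, b=0, Expression 1 = 0 but Expression 2 = 1.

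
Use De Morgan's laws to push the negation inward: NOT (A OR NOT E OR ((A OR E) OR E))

NOT A AND E AND NOT ((A OR E) OR E)
De Morgan's: NOT(OR of terms) = AND of negations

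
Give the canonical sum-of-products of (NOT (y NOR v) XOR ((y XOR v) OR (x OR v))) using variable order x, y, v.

Σm(4) = (x AND NOT y AND NOT v)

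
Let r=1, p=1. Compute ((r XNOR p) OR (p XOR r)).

Substituting: ((1 XNOR 1) OR (1 XOR 1))
= 1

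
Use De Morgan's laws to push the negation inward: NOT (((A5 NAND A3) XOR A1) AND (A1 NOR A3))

NOT ((A5 NAND A3) XOR A1) OR NOT (A1 NOR A3)
De Morgan's: NOT(AND of terms) = OR of negations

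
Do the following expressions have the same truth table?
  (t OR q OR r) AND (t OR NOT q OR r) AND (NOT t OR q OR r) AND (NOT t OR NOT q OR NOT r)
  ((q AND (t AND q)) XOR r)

Yes, they are equivalent — the two output columns agree on all 8 assignments:
t | q | r | Expression 1 | Expression 2
---------------------------------------
0 | 0 | 0 | 0 | 0
0 | 0 | 1 | 1 | 1
0 | 1 | 0 | 0 | 0
0 | 1 | 1 | 1 | 1
1 | 0 | 0 | 0 | 0
1 | 0 | 1 | 1 | 1
1 | 1 | 0 | 1 | 1
1 | 1 | 1 | 0 | 0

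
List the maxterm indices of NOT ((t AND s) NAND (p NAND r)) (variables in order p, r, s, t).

ΠM(0, 1, 2, 4, 5, 6, 8, 9, 10, 12, 13, 14, 15) = (p OR r OR s OR t) AND (p OR r OR s OR NOT t) AND (p OR r OR NOT s OR t) AND (p OR NOT r OR s OR t) AND (p OR NOT r OR s OR NOT t) AND (p OR NOT r OR NOT s OR t) AND (NOT p OR r OR s OR t) AND (NOT p OR r OR s OR NOT t) AND (NOT p OR r OR NOT s OR t) AND (NOT p OR NOT r OR s OR t) AND (NOT p OR NOT r OR s OR NOT t) AND (NOT p OR NOT r OR NOT s OR t) AND (NOT p OR NOT r OR NOT s OR NOT t)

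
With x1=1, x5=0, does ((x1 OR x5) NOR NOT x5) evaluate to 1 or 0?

Substituting: ((1 OR 0) NOR NOT 0)
= 0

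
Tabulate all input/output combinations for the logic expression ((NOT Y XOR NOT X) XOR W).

X | W | Y | Output
------------------
0 | 0 | 0 | 0
0 | 0 | 1 | 1
0 | 1 | 0 | 1
0 | 1 | 1 | 0
1 | 0 | 0 | 1
1 | 0 | 1 | 0
1 | 1 | 0 | 0
1 | 1 | 1 | 1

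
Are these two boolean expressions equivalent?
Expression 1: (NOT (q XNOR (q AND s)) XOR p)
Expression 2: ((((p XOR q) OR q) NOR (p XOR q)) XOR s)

No. Counterexample: with q=0, p=0, s=0, Expression 1 = 0 but Expression 2 = 1.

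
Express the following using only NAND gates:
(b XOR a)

((b NAND (b NAND a)) NAND (a NAND (b NAND a)))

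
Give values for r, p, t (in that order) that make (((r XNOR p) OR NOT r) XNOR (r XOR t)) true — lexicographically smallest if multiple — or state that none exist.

r=0, p=0, t=1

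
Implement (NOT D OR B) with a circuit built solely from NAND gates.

(((D NAND D) NAND (D NAND D)) NAND (B NAND B))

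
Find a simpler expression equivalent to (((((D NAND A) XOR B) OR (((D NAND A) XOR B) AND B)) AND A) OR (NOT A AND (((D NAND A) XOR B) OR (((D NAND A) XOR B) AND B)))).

By distribution ((E AND v) OR (E AND NOT v) = E) then absorption (E OR (E AND v) = E):
= ((D NAND A) XOR B)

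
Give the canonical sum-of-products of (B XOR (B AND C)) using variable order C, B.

Σm(1) = (NOT C AND B)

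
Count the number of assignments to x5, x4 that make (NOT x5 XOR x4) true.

Satisfying assignments: (0,0), (1,1)
Count: 2 out of 4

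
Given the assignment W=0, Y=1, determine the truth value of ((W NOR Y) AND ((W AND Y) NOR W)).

Substituting: ((0 NOR 1) AND ((0 AND 1) NOR 0))
= 0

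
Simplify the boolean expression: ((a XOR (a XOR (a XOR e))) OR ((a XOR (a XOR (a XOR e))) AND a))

By absorption (E OR (E AND v) = E) then XOR self-cancellation ((E XOR v) XOR v = E):
= (a XOR e)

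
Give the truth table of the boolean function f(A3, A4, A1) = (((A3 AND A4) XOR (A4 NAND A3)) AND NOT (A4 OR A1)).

A3 | A4 | A1 | Output
---------------------
0 | 0 | 0 | 1
0 | 0 | 1 | 0
0 | 1 | 0 | 0
0 | 1 | 1 | 0
1 | 0 | 0 | 1
1 | 0 | 1 | 0
1 | 1 | 0 | 0
1 | 1 | 1 | 0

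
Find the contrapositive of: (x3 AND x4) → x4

Contrapositive: NOT x4 → NOT (x3 AND x4)
Note: A statement and its contrapositive are logically equivalent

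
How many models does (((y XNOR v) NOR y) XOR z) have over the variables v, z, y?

Satisfying assignments: (0,1,0), (0,1,1), (1,0,0), (1,1,1)
Count: 4 out of 8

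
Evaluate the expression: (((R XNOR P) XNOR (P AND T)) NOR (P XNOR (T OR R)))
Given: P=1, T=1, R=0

Substituting: (((0 XNOR 1) XNOR (1 AND 1)) NOR (1 XNOR (1 OR 0)))
= 0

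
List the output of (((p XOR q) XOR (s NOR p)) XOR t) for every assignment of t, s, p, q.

t | s | p | q | Output
----------------------
0 | 0 | 0 | 0 | 1
0 | 0 | 0 | 1 | 0
0 | 0 | 1 | 0 | 1
0 | 0 | 1 | 1 | 0
0 | 1 | 0 | 0 | 0
0 | 1 | 0 | 1 | 1
0 | 1 | 1 | 0 | 1
0 | 1 | 1 | 1 | 0
1 | 0 | 0 | 0 | 0
1 | 0 | 0 | 1 | 1
1 | 0 | 1 | 0 | 0
1 | 0 | 1 | 1 | 1
1 | 1 | 0 | 0 | 1
1 | 1 | 0 | 1 | 0
1 | 1 | 1 | 0 | 0
1 | 1 | 1 | 1 | 1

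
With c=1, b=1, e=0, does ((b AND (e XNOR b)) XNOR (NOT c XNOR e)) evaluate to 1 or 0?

Substituting: ((1 AND (0 XNOR 1)) XNOR (NOT 1 XNOR 0))
= 0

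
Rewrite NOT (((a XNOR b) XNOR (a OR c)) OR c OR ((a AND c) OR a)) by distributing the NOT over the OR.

NOT ((a XNOR b) XNOR (a OR c)) AND NOT c AND NOT ((a AND c) OR a)
De Morgan's: NOT(OR of terms) = AND of negations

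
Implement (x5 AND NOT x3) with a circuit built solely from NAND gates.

((x5 NAND (x3 NAND x3)) NAND (x5 NAND (x3 NAND x3)))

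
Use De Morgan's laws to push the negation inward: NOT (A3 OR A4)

NOT A3 AND NOT A4
De Morgan's: NOT(OR of terms) = AND of negations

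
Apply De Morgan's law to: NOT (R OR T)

NOT R AND NOT T
De Morgan's: NOT(OR of terms) = AND of negations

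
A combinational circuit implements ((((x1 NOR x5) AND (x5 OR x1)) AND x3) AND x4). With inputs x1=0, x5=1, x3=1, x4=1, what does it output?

Substituting: ((((0 NOR 1) AND (1 OR 0)) AND 1) AND 1)
= 0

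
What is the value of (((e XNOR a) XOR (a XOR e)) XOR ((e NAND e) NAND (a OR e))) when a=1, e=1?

Substituting: (((1 XNOR 1) XOR (1 XOR 1)) XOR ((1 NAND 1) NAND (1 OR 1)))
= 0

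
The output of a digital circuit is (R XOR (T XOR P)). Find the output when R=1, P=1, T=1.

Substituting: (1 XOR (1 XOR 1))
= 1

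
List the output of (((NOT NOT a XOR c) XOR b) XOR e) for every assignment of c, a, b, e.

c | a | b | e | Output
----------------------
0 | 0 | 0 | 0 | 0
0 | 0 | 0 | 1 | 1
0 | 0 | 1 | 0 | 1
0 | 0 | 1 | 1 | 0
0 | 1 | 0 | 0 | 1
0 | 1 | 0 | 1 | 0
0 | 1 | 1 | 0 | 0
0 | 1 | 1 | 1 | 1
1 | 0 | 0 | 0 | 1
1 | 0 | 0 | 1 | 0
1 | 0 | 1 | 0 | 0
1 | 0 | 1 | 1 | 1
1 | 1 | 0 | 0 | 0
1 | 1 | 0 | 1 | 1
1 | 1 | 1 | 0 | 1
1 | 1 | 1 | 1 | 0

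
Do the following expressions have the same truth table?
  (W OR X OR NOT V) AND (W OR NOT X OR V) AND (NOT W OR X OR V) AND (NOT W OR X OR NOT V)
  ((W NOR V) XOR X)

Yes, they are equivalent — the two output columns agree on all 8 assignments:
W | X | V | Expression 1 | Expression 2
---------------------------------------
0 | 0 | 0 | 1 | 1
0 | 0 | 1 | 0 | 0
0 | 1 | 0 | 0 | 0
0 | 1 | 1 | 1 | 1
1 | 0 | 0 | 0 | 0
1 | 0 | 1 | 0 | 0
1 | 1 | 0 | 1 | 1
1 | 1 | 1 | 1 | 1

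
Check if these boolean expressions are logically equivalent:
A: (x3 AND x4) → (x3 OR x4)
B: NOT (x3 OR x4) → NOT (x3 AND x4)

Yes, Contrapositive is always equivalent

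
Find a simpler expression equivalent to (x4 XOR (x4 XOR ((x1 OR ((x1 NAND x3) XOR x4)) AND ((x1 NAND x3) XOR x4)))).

By XOR self-cancellation ((E XOR v) XOR v = E) then absorption (E AND (E OR v) = E):
= ((x1 NAND x3) XOR x4)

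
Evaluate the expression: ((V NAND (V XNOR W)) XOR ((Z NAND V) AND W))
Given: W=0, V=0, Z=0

Substituting: ((0 NAND (0 XNOR 0)) XOR ((0 NAND 0) AND 0))
= 1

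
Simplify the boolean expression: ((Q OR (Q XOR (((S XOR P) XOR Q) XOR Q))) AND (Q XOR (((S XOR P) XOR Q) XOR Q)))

By absorption (E AND (E OR v) = E) then XOR self-cancellation ((E XOR v) XOR v = E):
= ((S XOR P) XOR Q)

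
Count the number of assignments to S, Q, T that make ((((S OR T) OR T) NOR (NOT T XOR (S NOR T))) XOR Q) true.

Satisfying assignments: (0,0,0), (0,1,1), (1,1,0), (1,1,1)
Count: 4 out of 8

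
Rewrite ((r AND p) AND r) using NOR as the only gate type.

((((r NOR r) NOR (p NOR p)) NOR ((r NOR r) NOR (p NOR p))) NOR (r NOR r))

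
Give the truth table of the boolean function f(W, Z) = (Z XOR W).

W | Z | Output
--------------
0 | 0 | 0
0 | 1 | 1
1 | 0 | 1
1 | 1 | 0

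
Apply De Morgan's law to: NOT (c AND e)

NOT c OR NOT e
De Morgan's: NOT(AND of terms) = OR of negations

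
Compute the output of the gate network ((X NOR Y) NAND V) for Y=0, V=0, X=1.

Substituting: ((1 NOR 0) NAND 0)
= 1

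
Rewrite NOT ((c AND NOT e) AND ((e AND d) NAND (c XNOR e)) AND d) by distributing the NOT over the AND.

NOT (c AND NOT e) OR NOT ((e AND d) NAND (c XNOR e)) OR NOT d
De Morgan's: NOT(AND of terms) = OR of negations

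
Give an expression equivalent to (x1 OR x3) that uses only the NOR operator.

((x1 NOR x3) NOR (x1 NOR x3))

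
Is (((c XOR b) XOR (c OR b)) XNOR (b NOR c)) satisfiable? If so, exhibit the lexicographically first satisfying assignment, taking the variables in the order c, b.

c=0, b=1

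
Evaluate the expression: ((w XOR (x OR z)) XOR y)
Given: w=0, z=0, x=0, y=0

Substituting: ((0 XOR (0 OR 0)) XOR 0)
= 0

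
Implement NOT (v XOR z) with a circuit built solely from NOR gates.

(((((v NOR z) NOR (v NOR z)) NOR ((v NOR z) NOR (v NOR z))) NOR ((((v NOR v) NOR (z NOR z)) NOR ((v NOR v) NOR (z NOR z))) NOR (((v NOR v) NOR (z NOR z)) NOR ((v NOR v) NOR (z NOR z))))) NOR ((((v NOR z) NOR (v NOR z)) NOR ((v NOR z) NOR (v NOR z))) NOR ((((v NOR v) NOR (z NOR z)) NOR ((v NOR v) NOR (z NOR z))) NOR (((v NOR v) NOR (z NOR z)) NOR ((v NOR v) NOR (z NOR z))))))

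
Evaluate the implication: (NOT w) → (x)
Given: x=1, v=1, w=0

Antecedent (NOT w) = 1; consequent (x) = 1.
1 → 1 = 1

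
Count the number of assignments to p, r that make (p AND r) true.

Satisfying assignments: (1,1)
Count: 1 out of 4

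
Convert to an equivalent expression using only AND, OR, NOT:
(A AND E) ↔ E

((A AND E) AND E) OR (NOT (A AND E) AND NOT E)
(Biconditional = both true or both false)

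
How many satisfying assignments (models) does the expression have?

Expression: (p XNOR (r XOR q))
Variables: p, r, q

Satisfying assignments: (0,0,0), (0,1,1), (1,0,1), (1,1,0)
Count: 4 out of 8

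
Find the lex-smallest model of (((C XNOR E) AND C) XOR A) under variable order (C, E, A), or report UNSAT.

C=0, E=0, A=1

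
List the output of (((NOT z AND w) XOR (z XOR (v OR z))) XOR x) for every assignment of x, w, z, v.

x | w | z | v | Output
----------------------
0 | 0 | 0 | 0 | 0
0 | 0 | 0 | 1 | 1
0 | 0 | 1 | 0 | 0
0 | 0 | 1 | 1 | 0
0 | 1 | 0 | 0 | 1
0 | 1 | 0 | 1 | 0
0 | 1 | 1 | 0 | 0
0 | 1 | 1 | 1 | 0
1 | 0 | 0 | 0 | 1
1 | 0 | 0 | 1 | 0
1 | 0 | 1 | 0 | 1
1 | 0 | 1 | 1 | 1
1 | 1 | 0 | 0 | 0
1 | 1 | 0 | 1 | 1
1 | 1 | 1 | 0 | 1
1 | 1 | 1 | 1 | 1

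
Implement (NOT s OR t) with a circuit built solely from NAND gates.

(((s NAND s) NAND (s NAND s)) NAND (t NAND t))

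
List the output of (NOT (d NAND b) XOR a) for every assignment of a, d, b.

a | d | b | Output
------------------
0 | 0 | 0 | 0
0 | 0 | 1 | 0
0 | 1 | 0 | 0
0 | 1 | 1 | 1
1 | 0 | 0 | 1
1 | 0 | 1 | 1
1 | 1 | 0 | 1
1 | 1 | 1 | 0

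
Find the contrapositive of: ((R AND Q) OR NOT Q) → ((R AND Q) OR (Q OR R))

Contrapositive: NOT ((R AND Q) OR (Q OR R)) → NOT ((R AND Q) OR NOT Q)
Note: A statement and its contrapositive are logically equivalent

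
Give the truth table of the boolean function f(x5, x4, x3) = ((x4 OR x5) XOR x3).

x5 | x4 | x3 | Output
---------------------
0 | 0 | 0 | 0
0 | 0 | 1 | 1
0 | 1 | 0 | 1
0 | 1 | 1 | 0
1 | 0 | 0 | 1
1 | 0 | 1 | 0
1 | 1 | 0 | 1
1 | 1 | 1 | 0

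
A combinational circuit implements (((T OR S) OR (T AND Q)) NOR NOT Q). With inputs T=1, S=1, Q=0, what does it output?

Substituting: (((1 OR 1) OR (1 AND 0)) NOR NOT 0)
= 0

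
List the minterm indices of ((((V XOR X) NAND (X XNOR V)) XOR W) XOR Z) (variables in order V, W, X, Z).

Σm(0, 2, 5, 7, 8, 10, 13, 15) = (NOT V AND NOT W AND NOT X AND NOT Z) OR (NOT V AND NOT W AND X AND NOT Z) OR (NOT V AND W AND NOT X AND Z) OR (NOT V AND W AND X AND Z) OR (V AND NOT W AND NOT X AND NOT Z) OR (V AND NOT W AND X AND NOT Z) OR (V AND W AND NOT X AND Z) OR (V AND W AND X AND Z)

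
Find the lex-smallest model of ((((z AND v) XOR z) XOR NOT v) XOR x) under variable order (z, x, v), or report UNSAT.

z=0, x=0, v=0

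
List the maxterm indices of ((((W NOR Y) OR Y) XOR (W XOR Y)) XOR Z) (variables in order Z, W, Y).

ΠM(1, 4, 6, 7) = (Z OR W OR NOT Y) AND (NOT Z OR W OR Y) AND (NOT Z OR NOT W OR Y) AND (NOT Z OR NOT W OR NOT Y)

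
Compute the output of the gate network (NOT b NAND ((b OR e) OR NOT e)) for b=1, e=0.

Substituting: (NOT 1 NAND ((1 OR 0) OR NOT 0))
= 1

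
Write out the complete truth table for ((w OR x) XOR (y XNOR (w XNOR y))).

w | y | x | Output
------------------
0 | 0 | 0 | 0
0 | 0 | 1 | 1
0 | 1 | 0 | 0
0 | 1 | 1 | 1
1 | 0 | 0 | 0
1 | 0 | 1 | 0
1 | 1 | 0 | 0
1 | 1 | 1 | 0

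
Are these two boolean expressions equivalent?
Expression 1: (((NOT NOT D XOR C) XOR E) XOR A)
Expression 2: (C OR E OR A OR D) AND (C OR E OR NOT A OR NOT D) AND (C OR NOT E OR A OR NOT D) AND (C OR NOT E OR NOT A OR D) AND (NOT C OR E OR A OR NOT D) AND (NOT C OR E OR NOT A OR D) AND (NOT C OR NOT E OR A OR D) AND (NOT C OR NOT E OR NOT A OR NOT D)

Yes, they are equivalent — the two output columns agree on all 16 assignments:
C | E | A | D | Expression 1 | Expression 2
-------------------------------------------
0 | 0 | 0 | 0 | 0 | 0
0 | 0 | 0 | 1 | 1 | 1
0 | 0 | 1 | 0 | 1 | 1
0 | 0 | 1 | 1 | 0 | 0
0 | 1 | 0 | 0 | 1 | 1
0 | 1 | 0 | 1 | 0 | 0
0 | 1 | 1 | 0 | 0 | 0
0 | 1 | 1 | 1 | 1 | 1
1 | 0 | 0 | 0 | 1 | 1
1 | 0 | 0 | 1 | 0 | 0
1 | 0 | 1 | 0 | 0 | 0
1 | 0 | 1 | 1 | 1 | 1
1 | 1 | 0 | 0 | 0 | 0
1 | 1 | 0 | 1 | 1 | 1
1 | 1 | 1 | 0 | 1 | 1
1 | 1 | 1 | 1 | 0 | 0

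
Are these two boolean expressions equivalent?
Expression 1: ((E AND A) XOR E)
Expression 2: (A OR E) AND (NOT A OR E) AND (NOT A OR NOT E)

Yes, they are equivalent — the two output columns agree on all 4 assignments:
A | E | Expression 1 | Expression 2
-----------------------------------
0 | 0 | 0 | 0
0 | 1 | 1 | 1
1 | 0 | 0 | 0
1 | 1 | 0 | 0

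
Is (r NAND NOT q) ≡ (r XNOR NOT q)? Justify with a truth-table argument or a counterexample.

No. Counterexample: with q=0, r=0, Expression 1 = 1 but Expression 2 = 0.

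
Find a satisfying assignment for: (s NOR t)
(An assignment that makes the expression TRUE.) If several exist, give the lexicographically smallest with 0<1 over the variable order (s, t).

s=0, t=0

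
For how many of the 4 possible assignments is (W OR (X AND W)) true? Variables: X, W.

Satisfying assignments: (0,1), (1,1)
Count: 2 out of 4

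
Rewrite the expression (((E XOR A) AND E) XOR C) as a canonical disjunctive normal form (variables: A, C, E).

(NOT A AND NOT C AND E) OR (NOT A AND C AND NOT E) OR (A AND C AND NOT E) OR (A AND C AND E)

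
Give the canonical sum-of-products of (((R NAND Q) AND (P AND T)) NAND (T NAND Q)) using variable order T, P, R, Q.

Σm(0, 1, 2, 3, 4, 5, 6, 7, 8, 9, 10, 11, 13, 15) = (NOT T AND NOT P AND NOT R AND NOT Q) OR (NOT T AND NOT P AND NOT R AND Q) OR (NOT T AND NOT P AND R AND NOT Q) OR (NOT T AND NOT P AND R AND Q) OR (NOT T AND P AND NOT R AND NOT Q) OR (NOT T AND P AND NOT R AND Q) OR (NOT T AND P AND R AND NOT Q) OR (NOT T AND P AND R AND Q) OR (T AND NOT P AND NOT R AND NOT Q) OR (T AND NOT P AND NOT R AND Q) OR (T AND NOT P AND R AND NOT Q) OR (T AND NOT P AND R AND Q) OR (T AND P AND NOT R AND Q) OR (T AND P AND R AND Q)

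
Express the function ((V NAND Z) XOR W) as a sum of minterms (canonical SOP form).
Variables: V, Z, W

Σm(0, 2, 4, 7) = (NOT V AND NOT Z AND NOT W) OR (NOT V AND Z AND NOT W) OR (V AND NOT Z AND NOT W) OR (V AND Z AND W)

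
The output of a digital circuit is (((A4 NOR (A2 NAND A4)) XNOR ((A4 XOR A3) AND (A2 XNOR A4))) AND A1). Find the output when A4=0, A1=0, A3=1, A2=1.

Substituting: (((0 NOR (1 NAND 0)) XNOR ((0 XOR 1) AND (1 XNOR 0))) AND 0)
= 0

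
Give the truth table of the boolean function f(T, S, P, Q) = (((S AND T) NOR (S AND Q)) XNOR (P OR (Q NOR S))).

T | S | P | Q | Output
----------------------
0 | 0 | 0 | 0 | 1
0 | 0 | 0 | 1 | 0
0 | 0 | 1 | 0 | 1
0 | 0 | 1 | 1 | 1
0 | 1 | 0 | 0 | 0
0 | 1 | 0 | 1 | 1
0 | 1 | 1 | 0 | 1
0 | 1 | 1 | 1 | 0
1 | 0 | 0 | 0 | 1
1 | 0 | 0 | 1 | 0
1 | 0 | 1 | 0 | 1
1 | 0 | 1 | 1 | 1
1 | 1 | 0 | 0 | 1
1 | 1 | 0 | 1 | 1
1 | 1 | 1 | 0 | 0
1 | 1 | 1 | 1 | 0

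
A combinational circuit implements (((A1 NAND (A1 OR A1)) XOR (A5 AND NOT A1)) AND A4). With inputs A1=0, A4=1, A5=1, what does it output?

Substituting: (((0 NAND (0 OR 0)) XOR (1 AND NOT 0)) AND 1)
= 0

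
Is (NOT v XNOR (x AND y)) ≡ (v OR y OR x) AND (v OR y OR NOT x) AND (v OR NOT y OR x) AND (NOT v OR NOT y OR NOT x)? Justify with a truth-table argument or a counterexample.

Yes, they are equivalent — the two output columns agree on all 8 assignments:
v | y | x | Expression 1 | Expression 2
---------------------------------------
0 | 0 | 0 | 0 | 0
0 | 0 | 1 | 0 | 0
0 | 1 | 0 | 0 | 0
0 | 1 | 1 | 1 | 1
1 | 0 | 0 | 1 | 1
1 | 0 | 1 | 1 | 1
1 | 1 | 0 | 1 | 1
1 | 1 | 1 | 0 | 0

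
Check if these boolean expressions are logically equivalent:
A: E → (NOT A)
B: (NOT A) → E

No, Converse is not equivalent to original (counterexample: A=0, E=0)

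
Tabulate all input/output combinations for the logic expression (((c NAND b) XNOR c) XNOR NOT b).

c | b | Output
--------------
0 | 0 | 0
0 | 1 | 1
1 | 0 | 1
1 | 1 | 1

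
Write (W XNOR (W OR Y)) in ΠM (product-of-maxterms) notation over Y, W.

ΠM(2) = (NOT Y OR W)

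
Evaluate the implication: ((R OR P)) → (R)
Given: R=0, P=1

Antecedent ((R OR P)) = 1; consequent (R) = 0.
1 → 0 = 0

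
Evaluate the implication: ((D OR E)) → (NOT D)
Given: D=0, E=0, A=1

Antecedent ((D OR E)) = 0; consequent (NOT D) = 1.
0 → 1 = 1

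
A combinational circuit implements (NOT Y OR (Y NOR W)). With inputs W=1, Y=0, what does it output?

Substituting: (NOT 0 OR (0 NOR 1))
= 1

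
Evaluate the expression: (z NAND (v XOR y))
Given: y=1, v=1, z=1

Substituting: (1 NAND (1 XOR 1))
= 1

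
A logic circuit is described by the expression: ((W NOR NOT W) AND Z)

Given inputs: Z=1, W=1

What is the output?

Substituting: ((1 NOR NOT 1) AND 1)
= 0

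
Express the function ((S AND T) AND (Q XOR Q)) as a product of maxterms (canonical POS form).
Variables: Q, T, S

ΠM(0, 1, 2, 3, 4, 5, 6, 7) = (Q OR T OR S) AND (Q OR T OR NOT S) AND (Q OR NOT T OR S) AND (Q OR NOT T OR NOT S) AND (NOT Q OR T OR S) AND (NOT Q OR T OR NOT S) AND (NOT Q OR NOT T OR S) AND (NOT Q OR NOT T OR NOT S)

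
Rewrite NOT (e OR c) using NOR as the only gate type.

(((e NOR c) NOR (e NOR c)) NOR ((e NOR c) NOR (e NOR c)))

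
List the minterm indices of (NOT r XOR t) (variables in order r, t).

Σm(0, 3) = (NOT r AND NOT t) OR (r AND t)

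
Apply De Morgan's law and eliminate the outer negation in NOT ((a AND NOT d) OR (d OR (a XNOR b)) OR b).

NOT (a AND NOT d) AND NOT (d OR (a XNOR b)) AND NOT b
De Morgan's: NOT(OR of terms) = AND of negations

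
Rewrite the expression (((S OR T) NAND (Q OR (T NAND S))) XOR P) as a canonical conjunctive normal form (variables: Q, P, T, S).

(Q OR P OR T OR NOT S) AND (Q OR P OR NOT T OR S) AND (Q OR NOT P OR T OR S) AND (Q OR NOT P OR NOT T OR NOT S) AND (NOT Q OR P OR T OR NOT S) AND (NOT Q OR P OR NOT T OR S) AND (NOT Q OR P OR NOT T OR NOT S) AND (NOT Q OR NOT P OR T OR S)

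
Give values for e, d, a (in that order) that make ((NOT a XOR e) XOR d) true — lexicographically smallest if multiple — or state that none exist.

e=0, d=0, a=0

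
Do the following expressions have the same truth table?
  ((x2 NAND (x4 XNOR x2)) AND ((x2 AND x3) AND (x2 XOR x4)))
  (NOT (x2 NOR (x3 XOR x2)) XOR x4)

No. Counterexample: with x2=0, x4=0, x3=1, Expression 1 = 0 but Expression 2 = 1.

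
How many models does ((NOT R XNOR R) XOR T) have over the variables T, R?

Satisfying assignments: (1,0), (1,1)
Count: 2 out of 4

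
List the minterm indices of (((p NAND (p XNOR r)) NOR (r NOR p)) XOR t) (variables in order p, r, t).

Σm(1, 3, 5, 6) = (NOT p AND NOT r AND t) OR (NOT p AND r AND t) OR (p AND NOT r AND t) OR (p AND r AND NOT t)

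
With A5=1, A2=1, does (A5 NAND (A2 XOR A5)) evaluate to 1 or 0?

Substituting: (1 NAND (1 XOR 1))
= 1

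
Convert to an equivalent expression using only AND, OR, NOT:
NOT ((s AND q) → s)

(s AND q) AND NOT s
(Negated implication: NOT(A → B) = A AND NOT B)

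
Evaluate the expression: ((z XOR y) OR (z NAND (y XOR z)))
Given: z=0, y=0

Substituting: ((0 XOR 0) OR (0 NAND (0 XOR 0)))
= 1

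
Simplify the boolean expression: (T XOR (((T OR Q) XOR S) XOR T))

By XOR self-cancellation ((E XOR v) XOR v = E):
= ((T OR Q) XOR S)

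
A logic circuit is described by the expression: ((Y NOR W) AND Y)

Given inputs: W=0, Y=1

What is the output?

Substituting: ((1 NOR 0) AND 1)
= 0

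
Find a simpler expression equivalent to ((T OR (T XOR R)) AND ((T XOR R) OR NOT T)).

By distribution ((E OR v) AND (E OR NOT v) = E):
= (T XOR R)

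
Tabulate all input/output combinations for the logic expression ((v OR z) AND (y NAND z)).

z | v | y | Output
------------------
0 | 0 | 0 | 0
0 | 0 | 1 | 0
0 | 1 | 0 | 1
0 | 1 | 1 | 1
1 | 0 | 0 | 1
1 | 0 | 1 | 0
1 | 1 | 0 | 1
1 | 1 | 1 | 0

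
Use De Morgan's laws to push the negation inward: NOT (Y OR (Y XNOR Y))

NOT Y AND NOT (Y XNOR Y)
De Morgan's: NOT(OR of terms) = AND of negations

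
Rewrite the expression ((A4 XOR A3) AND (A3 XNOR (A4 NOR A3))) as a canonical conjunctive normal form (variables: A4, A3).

(A4 OR A3) AND (A4 OR NOT A3) AND (NOT A4 OR NOT A3)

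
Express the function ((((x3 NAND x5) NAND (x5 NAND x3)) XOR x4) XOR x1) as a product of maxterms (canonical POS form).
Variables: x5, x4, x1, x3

ΠM(0, 1, 6, 7, 8, 11, 13, 14) = (x5 OR x4 OR x1 OR x3) AND (x5 OR x4 OR x1 OR NOT x3) AND (x5 OR NOT x4 OR NOT x1 OR x3) AND (x5 OR NOT x4 OR NOT x1 OR NOT x3) AND (NOT x5 OR x4 OR x1 OR x3) AND (NOT x5 OR x4 OR NOT x1 OR NOT x3) AND (NOT x5 OR NOT x4 OR x1 OR NOT x3) AND (NOT x5 OR NOT x4 OR NOT x1 OR x3)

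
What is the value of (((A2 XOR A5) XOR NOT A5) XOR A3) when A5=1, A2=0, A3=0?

Substituting: (((0 XOR 1) XOR NOT 1) XOR 0)
= 1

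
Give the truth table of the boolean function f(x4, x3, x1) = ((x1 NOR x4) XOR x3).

x4 | x3 | x1 | Output
---------------------
0 | 0 | 0 | 1
0 | 0 | 1 | 0
0 | 1 | 0 | 0
0 | 1 | 1 | 1
1 | 0 | 0 | 0
1 | 0 | 1 | 0
1 | 1 | 0 | 1
1 | 1 | 1 | 1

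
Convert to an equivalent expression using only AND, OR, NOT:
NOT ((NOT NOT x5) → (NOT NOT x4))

(NOT NOT x5) AND NOT x4
(Negated implication: NOT(A → B) = A AND NOT B)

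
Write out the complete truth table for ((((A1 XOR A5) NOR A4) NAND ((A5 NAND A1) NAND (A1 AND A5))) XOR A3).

A1 | A3 | A5 | A4 | Output
--------------------------
0 | 0 | 0 | 0 | 0
0 | 0 | 0 | 1 | 1
0 | 0 | 1 | 0 | 1
0 | 0 | 1 | 1 | 1
0 | 1 | 0 | 0 | 1
0 | 1 | 0 | 1 | 0
0 | 1 | 1 | 0 | 0
0 | 1 | 1 | 1 | 0
1 | 0 | 0 | 0 | 1
1 | 0 | 0 | 1 | 1
1 | 0 | 1 | 0 | 0
1 | 0 | 1 | 1 | 1
1 | 1 | 0 | 0 | 0
1 | 1 | 0 | 1 | 0
1 | 1 | 1 | 0 | 1
1 | 1 | 1 | 1 | 0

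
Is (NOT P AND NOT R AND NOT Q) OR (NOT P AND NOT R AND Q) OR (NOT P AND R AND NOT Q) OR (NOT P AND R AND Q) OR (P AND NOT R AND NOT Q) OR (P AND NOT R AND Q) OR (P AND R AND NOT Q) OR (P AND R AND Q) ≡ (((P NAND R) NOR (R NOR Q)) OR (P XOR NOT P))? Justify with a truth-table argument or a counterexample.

Yes, they are equivalent — the two output columns agree on all 8 assignments:
P | R | Q | Expression 1 | Expression 2
---------------------------------------
0 | 0 | 0 | 1 | 1
0 | 0 | 1 | 1 | 1
0 | 1 | 0 | 1 | 1
0 | 1 | 1 | 1 | 1
1 | 0 | 0 | 1 | 1
1 | 0 | 1 | 1 | 1
1 | 1 | 0 | 1 | 1
1 | 1 | 1 | 1 | 1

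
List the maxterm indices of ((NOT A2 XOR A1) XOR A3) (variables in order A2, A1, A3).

ΠM(1, 2, 4, 7) = (A2 OR A1 OR NOT A3) AND (A2 OR NOT A1 OR A3) AND (NOT A2 OR A1 OR A3) AND (NOT A2 OR NOT A1 OR NOT A3)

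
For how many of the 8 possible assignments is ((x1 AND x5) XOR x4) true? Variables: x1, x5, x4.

Satisfying assignments: (0,0,1), (0,1,1), (1,0,1), (1,1,0)
Count: 4 out of 8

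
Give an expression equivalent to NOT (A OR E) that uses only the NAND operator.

(((A NAND A) NAND (E NAND E)) NAND ((A NAND A) NAND (E NAND E)))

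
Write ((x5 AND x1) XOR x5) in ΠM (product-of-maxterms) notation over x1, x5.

ΠM(0, 2, 3) = (x1 OR x5) AND (NOT x1 OR x5) AND (NOT x1 OR NOT x5)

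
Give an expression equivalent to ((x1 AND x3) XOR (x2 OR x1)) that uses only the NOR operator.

((((((x1 NOR x1) NOR (x3 NOR x3)) NOR ((x2 NOR x1) NOR (x2 NOR x1))) NOR (((x1 NOR x1) NOR (x3 NOR x3)) NOR ((x2 NOR x1) NOR (x2 NOR x1)))) NOR ((((x1 NOR x1) NOR (x3 NOR x3)) NOR ((x2 NOR x1) NOR (x2 NOR x1))) NOR (((x1 NOR x1) NOR (x3 NOR x3)) NOR ((x2 NOR x1) NOR (x2 NOR x1))))) NOR ((((((x1 NOR x1) NOR (x3 NOR x3)) NOR ((x1 NOR x1) NOR (x3 NOR x3))) NOR (((x2 NOR x1) NOR (x2 NOR x1)) NOR ((x2 NOR x1) NOR (x2 NOR x1)))) NOR ((((x1 NOR x1) NOR (x3 NOR x3)) NOR ((x1 NOR x1) NOR (x3 NOR x3))) NOR (((x2 NOR x1) NOR (x2 NOR x1)) NOR ((x2 NOR x1) NOR (x2 NOR x1))))) NOR (((((x1 NOR x1) NOR (x3 NOR x3)) NOR ((x1 NOR x1) NOR (x3 NOR x3))) NOR (((x2 NOR x1) NOR (x2 NOR x1)) NOR ((x2 NOR x1) NOR (x2 NOR x1)))) NOR ((((x1 NOR x1) NOR (x3 NOR x3)) NOR ((x1 NOR x1) NOR (x3 NOR x3))) NOR (((x2 NOR x1) NOR (x2 NOR x1)) NOR ((x2 NOR x1) NOR (x2 NOR x1)))))))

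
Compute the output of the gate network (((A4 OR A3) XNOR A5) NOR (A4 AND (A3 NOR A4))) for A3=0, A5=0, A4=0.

Substituting: (((0 OR 0) XNOR 0) NOR (0 AND (0 NOR 0)))
= 0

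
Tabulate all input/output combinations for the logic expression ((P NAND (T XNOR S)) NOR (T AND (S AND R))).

P | S | R | T | Output
----------------------
0 | 0 | 0 | 0 | 0
0 | 0 | 0 | 1 | 0
0 | 0 | 1 | 0 | 0
0 | 0 | 1 | 1 | 0
0 | 1 | 0 | 0 | 0
0 | 1 | 0 | 1 | 0
0 | 1 | 1 | 0 | 0
0 | 1 | 1 | 1 | 0
1 | 0 | 0 | 0 | 1
1 | 0 | 0 | 1 | 0
1 | 0 | 1 | 0 | 1
1 | 0 | 1 | 1 | 0
1 | 1 | 0 | 0 | 0
1 | 1 | 0 | 1 | 1
1 | 1 | 1 | 0 | 0
1 | 1 | 1 | 1 | 0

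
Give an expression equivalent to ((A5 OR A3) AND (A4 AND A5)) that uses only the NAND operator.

((((A5 NAND A5) NAND (A3 NAND A3)) NAND ((A4 NAND A5) NAND (A4 NAND A5))) NAND (((A5 NAND A5) NAND (A3 NAND A3)) NAND ((A4 NAND A5) NAND (A4 NAND A5))))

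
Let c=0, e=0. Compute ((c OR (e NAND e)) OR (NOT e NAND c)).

Substituting: ((0 OR (0 NAND 0)) OR (NOT 0 NAND 0))
= 1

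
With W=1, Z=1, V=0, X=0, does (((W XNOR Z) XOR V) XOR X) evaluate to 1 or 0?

Substituting: (((1 XNOR 1) XOR 0) XOR 0)
= 1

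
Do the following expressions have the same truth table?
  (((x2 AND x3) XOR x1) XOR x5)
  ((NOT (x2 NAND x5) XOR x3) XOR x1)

No. Counterexample: with x3=0, x1=0, x2=0, x5=1, Expression 1 = 1 but Expression 2 = 0.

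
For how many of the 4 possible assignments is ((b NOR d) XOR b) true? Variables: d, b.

Satisfying assignments: (0,0), (0,1), (1,1)
Count: 3 out of 4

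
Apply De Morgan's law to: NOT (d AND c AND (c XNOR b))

NOT d OR NOT c OR NOT (c XNOR b)
De Morgan's: NOT(AND of terms) = OR of negations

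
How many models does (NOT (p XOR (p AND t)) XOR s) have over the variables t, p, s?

Satisfying assignments: (0,0,0), (0,1,1), (1,0,0), (1,1,0)
Count: 4 out of 8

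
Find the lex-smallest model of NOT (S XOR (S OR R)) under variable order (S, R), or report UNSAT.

S=0, R=0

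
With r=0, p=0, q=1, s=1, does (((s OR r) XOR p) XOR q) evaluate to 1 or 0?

Substituting: (((1 OR 0) XOR 0) XOR 1)
= 0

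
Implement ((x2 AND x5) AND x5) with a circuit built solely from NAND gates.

((((x2 NAND x5) NAND (x2 NAND x5)) NAND x5) NAND (((x2 NAND x5) NAND (x2 NAND x5)) NAND x5))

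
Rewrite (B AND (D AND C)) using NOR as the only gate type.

((B NOR B) NOR (((D NOR D) NOR (C NOR C)) NOR ((D NOR D) NOR (C NOR C))))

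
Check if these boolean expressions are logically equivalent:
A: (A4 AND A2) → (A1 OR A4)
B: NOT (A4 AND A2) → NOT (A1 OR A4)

No, Inverse is not equivalent to original (counterexample: A4=0, A1=1, A2=0)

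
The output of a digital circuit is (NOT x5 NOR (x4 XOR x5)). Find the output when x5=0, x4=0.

Substituting: (NOT 0 NOR (0 XOR 0))
= 0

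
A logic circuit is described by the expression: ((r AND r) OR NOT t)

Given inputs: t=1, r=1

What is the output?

Substituting: ((1 AND 1) OR NOT 1)
= 1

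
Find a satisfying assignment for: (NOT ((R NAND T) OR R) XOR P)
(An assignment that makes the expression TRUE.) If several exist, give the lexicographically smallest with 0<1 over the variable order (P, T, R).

P=1, T=0, R=0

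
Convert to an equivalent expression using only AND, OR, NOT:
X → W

NOT X OR W
(Implication elimination: A → B = NOT A OR B)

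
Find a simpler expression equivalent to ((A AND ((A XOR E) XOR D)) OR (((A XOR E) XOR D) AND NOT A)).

By distribution ((E AND v) OR (E AND NOT v) = E):
= ((A XOR E) XOR D)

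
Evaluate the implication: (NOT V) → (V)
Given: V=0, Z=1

Antecedent (NOT V) = 1; consequent (V) = 0.
1 → 0 = 0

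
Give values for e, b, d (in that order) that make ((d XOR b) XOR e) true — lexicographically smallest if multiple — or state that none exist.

e=0, b=0, d=1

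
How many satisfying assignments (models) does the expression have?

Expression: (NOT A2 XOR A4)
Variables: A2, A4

Satisfying assignments: (0,0), (1,1)
Count: 2 out of 4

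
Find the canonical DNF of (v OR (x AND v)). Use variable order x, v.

(NOT x AND v) OR (x AND v)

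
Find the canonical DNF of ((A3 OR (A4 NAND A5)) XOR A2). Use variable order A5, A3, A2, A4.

(NOT A5 AND NOT A3 AND NOT A2 AND NOT A4) OR (NOT A5 AND NOT A3 AND NOT A2 AND A4) OR (NOT A5 AND A3 AND NOT A2 AND NOT A4) OR (NOT A5 AND A3 AND NOT A2 AND A4) OR (A5 AND NOT A3 AND NOT A2 AND NOT A4) OR (A5 AND NOT A3 AND A2 AND A4) OR (A5 AND A3 AND NOT A2 AND NOT A4) OR (A5 AND A3 AND NOT A2 AND A4)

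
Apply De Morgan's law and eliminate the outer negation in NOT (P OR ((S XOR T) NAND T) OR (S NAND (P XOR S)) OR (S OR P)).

NOT P AND NOT ((S XOR T) NAND T) AND NOT (S NAND (P XOR S)) AND NOT (S OR P)
De Morgan's: NOT(OR of terms) = AND of negations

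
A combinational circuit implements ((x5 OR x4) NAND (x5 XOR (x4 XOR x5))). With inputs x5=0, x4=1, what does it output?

Substituting: ((0 OR 1) NAND (0 XOR (1 XOR 0)))
= 0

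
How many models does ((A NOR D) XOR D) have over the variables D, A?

Satisfying assignments: (0,0), (1,0), (1,1)
Count: 3 out of 4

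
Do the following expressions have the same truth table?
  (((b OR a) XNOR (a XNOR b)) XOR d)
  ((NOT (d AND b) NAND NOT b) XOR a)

No. Counterexample: with a=0, d=0, b=1, Expression 1 = 0 but Expression 2 = 1.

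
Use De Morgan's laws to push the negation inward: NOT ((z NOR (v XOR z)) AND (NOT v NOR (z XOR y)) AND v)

NOT (z NOR (v XOR z)) OR NOT (NOT v NOR (z XOR y)) OR NOT v
De Morgan's: NOT(AND of terms) = OR of negations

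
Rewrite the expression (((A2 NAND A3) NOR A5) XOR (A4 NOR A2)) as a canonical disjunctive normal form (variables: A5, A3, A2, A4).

(NOT A5 AND NOT A3 AND NOT A2 AND NOT A4) OR (NOT A5 AND A3 AND NOT A2 AND NOT A4) OR (NOT A5 AND A3 AND A2 AND NOT A4) OR (NOT A5 AND A3 AND A2 AND A4) OR (A5 AND NOT A3 AND NOT A2 AND NOT A4) OR (A5 AND A3 AND NOT A2 AND NOT A4)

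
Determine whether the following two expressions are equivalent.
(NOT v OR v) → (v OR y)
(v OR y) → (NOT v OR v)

No, Converse is not equivalent to original (counterexample: v=0, y=0)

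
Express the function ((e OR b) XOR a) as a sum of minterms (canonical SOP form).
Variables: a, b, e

Σm(1, 2, 3, 4) = (NOT a AND NOT b AND e) OR (NOT a AND b AND NOT e) OR (NOT a AND b AND e) OR (a AND NOT b AND NOT e)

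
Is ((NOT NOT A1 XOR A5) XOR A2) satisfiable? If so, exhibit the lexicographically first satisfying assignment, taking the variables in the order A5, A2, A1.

A5=0, A2=0, A1=1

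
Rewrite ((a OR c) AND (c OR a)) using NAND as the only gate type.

((((a NAND a) NAND (c NAND c)) NAND ((c NAND c) NAND (a NAND a))) NAND (((a NAND a) NAND (c NAND c)) NAND ((c NAND c) NAND (a NAND a))))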